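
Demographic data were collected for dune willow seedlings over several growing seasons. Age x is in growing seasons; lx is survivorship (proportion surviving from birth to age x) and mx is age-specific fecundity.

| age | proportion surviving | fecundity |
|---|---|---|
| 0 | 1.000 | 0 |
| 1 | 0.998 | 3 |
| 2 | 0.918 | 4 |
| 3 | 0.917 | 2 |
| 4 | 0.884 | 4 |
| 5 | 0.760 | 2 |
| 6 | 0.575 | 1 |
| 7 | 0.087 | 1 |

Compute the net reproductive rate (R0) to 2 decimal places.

14.22

lx·mx by age: 0, 2.994, 3.672, 1.834, 3.536, 1.52, 0.575, 0.087
R0 = Σ lx·mx = 14.218 → 14.22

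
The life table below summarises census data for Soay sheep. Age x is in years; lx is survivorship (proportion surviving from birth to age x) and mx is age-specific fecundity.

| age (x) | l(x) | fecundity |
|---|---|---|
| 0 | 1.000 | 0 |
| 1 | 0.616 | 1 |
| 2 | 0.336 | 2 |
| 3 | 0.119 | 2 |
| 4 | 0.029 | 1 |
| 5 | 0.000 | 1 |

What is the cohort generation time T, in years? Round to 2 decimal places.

lx·mx: 0, 0.616, 0.672, 0.238, 0.029, 0 → R0 = 1.555
x·lx·mx: 0, 0.616, 1.344, 0.714, 0.116, 0 → Σ = 2.79
T = 2.79 / 1.555 = 1.794212… → 1.79

1.79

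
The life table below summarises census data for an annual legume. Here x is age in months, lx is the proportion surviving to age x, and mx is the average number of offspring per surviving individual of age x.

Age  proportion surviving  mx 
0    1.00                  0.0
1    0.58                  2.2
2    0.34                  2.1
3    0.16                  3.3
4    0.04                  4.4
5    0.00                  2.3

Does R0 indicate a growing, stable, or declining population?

growing

R0 = Σ lx·mx = 0 + 1.276 + 0.714 + 0.528 + 0.176 + 0 = 2.694
R0 > 1, so the population is growing.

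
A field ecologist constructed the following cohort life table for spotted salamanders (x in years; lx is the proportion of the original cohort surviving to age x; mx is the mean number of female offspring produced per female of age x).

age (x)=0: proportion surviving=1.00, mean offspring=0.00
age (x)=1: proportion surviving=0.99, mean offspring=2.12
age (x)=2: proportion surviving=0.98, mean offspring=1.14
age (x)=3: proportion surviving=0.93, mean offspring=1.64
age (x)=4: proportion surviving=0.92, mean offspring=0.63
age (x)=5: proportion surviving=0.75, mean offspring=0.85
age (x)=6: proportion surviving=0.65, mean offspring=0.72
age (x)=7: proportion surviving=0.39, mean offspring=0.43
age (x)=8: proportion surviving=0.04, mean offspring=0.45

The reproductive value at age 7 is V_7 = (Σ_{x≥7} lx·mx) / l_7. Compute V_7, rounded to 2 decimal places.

0.48

lx·mx for x ≥ 7: 0.1677, 0.018 → sum = 0.1857
V_7 = 0.1857 / l_7 = 0.1857 / 0.39 = 0.476154… → 0.48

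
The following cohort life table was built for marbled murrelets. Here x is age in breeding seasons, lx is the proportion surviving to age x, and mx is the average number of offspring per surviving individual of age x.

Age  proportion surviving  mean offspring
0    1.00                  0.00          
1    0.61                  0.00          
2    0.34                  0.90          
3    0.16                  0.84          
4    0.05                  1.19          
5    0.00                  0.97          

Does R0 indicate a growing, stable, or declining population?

declining

R0 = Σ lx·mx = 0 + 0 + 0.306 + 0.1344 + 0.0595 + 0 = 0.4999
R0 < 1, so the population is declining.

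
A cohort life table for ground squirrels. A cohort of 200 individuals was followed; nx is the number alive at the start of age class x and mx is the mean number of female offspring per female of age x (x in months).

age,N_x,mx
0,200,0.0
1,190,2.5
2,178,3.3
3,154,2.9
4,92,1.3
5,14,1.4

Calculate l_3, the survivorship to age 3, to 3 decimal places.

0.770

l_3 = n_3/n_0 = 154/200 = 0.77 → 0.770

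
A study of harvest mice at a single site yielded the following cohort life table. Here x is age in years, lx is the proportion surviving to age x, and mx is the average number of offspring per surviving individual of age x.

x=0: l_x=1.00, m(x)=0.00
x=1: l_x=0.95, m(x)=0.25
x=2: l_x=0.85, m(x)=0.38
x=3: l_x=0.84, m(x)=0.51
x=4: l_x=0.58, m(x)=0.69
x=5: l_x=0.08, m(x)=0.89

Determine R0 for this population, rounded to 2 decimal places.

1.46

lx·mx by age: 0, 0.2375, 0.323, 0.4284, 0.4002, 0.0712
R0 = Σ lx·mx = 1.4603 → 1.46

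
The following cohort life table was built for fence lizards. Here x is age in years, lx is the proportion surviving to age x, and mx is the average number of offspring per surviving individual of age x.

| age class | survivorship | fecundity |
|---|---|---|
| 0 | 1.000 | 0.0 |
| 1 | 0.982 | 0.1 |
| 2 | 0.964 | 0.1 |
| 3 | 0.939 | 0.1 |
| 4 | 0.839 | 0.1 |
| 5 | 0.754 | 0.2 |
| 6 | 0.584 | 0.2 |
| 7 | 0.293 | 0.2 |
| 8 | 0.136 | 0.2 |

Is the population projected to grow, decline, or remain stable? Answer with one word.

declining

R0 = Σ lx·mx = 0 + 0.0982 + 0.0964 + 0.0939 + 0.0839 + 0.1508 + 0.1168 + 0.0586 + 0.0272 = 0.7258
R0 < 1, so the population is declining.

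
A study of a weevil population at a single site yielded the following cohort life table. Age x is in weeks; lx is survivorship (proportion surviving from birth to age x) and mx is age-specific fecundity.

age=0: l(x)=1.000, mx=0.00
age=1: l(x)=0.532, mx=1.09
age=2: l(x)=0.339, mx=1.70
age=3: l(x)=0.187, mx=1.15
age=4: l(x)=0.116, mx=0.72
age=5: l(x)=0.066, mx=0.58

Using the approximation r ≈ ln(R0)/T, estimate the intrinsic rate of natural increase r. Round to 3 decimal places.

0.206

R0 = Σ lx·mx = 0 + 0.57988 + 0.5763 + 0.21505 + 0.08352 + 0.03828 = 1.49303
Σ x·lx·mx = 2.90311; T = 2.90311/1.49303 = 1.94444…
r ≈ ln(R0)/T = ln(1.49303)/1.94444… = 0.20613… → 0.206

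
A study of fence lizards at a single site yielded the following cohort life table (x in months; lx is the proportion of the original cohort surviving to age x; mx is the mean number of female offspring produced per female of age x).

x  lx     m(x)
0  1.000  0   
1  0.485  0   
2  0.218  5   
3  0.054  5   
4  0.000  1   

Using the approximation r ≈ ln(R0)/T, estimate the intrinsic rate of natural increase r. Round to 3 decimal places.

0.140

R0 = Σ lx·mx = 0 + 0 + 1.09 + 0.27 + 0 = 1.36
Σ x·lx·mx = 2.99; T = 2.99/1.36 = 2.19853…
r ≈ ln(R0)/T = ln(1.36)/2.19853… = 0.13986… → 0.140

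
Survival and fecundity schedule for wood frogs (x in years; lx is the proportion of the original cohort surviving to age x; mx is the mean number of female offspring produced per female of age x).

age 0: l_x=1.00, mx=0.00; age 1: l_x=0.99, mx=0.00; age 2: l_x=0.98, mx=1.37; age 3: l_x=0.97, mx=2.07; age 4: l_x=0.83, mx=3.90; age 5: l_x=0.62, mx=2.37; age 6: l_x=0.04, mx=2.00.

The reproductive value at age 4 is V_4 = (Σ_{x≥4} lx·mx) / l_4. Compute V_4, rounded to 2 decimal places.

5.77

lx·mx for x ≥ 4: 3.237, 1.4694, 0.08 → sum = 4.7864
V_4 = 4.7864 / l_4 = 4.7864 / 0.83 = 5.766747… → 5.77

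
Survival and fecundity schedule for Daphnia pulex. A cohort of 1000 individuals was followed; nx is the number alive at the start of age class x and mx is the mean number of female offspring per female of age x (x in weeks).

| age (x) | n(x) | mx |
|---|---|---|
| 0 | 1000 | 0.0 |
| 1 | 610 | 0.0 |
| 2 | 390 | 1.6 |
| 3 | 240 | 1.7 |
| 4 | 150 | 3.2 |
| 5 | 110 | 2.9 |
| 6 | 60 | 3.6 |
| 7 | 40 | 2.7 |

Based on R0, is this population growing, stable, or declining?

lx = nx/n0 = nx/1000: 1, 0.61, 0.39, 0.24, 0.15, 0.11, 0.06, 0.04
R0 = Σ lx·mx = 0 + 0 + 0.624 + 0.408 + 0.48 + 0.319 + 0.216 + 0.108 = 2.155
R0 > 1, so the population is growing.

growing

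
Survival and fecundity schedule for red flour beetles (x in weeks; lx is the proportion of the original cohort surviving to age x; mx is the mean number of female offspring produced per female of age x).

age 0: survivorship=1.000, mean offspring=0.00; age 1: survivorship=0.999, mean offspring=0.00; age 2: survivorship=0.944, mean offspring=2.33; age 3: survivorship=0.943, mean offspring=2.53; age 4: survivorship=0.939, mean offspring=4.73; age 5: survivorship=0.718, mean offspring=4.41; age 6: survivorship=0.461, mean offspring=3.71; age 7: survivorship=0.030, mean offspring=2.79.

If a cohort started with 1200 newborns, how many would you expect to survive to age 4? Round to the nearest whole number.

Expected survivors = N0 · l_4 = 1200 × 0.939 = 1126.8 → 1127

1127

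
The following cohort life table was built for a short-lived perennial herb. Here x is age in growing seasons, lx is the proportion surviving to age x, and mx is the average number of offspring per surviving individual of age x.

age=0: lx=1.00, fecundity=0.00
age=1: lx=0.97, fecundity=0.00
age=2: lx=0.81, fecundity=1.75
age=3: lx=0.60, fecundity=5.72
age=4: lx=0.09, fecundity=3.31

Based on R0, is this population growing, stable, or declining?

growing

R0 = Σ lx·mx = 0 + 0 + 1.4175 + 3.432 + 0.2979 = 5.1474
R0 > 1, so the population is growing.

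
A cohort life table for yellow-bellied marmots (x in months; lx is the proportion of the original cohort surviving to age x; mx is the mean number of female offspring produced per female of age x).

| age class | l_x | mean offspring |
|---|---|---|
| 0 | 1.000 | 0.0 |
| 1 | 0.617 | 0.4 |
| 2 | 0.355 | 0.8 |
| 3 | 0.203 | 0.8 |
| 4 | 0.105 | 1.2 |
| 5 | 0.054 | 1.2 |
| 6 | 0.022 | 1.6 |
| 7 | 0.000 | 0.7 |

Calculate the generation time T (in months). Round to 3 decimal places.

2.547

lx·mx: 0, 0.2468, 0.284, 0.1624, 0.126, 0.0648, 0.0352, 0 → R0 = 0.9192
x·lx·mx: 0, 0.2468, 0.568, 0.4872, 0.504, 0.324, 0.2112, 0 → Σ = 2.3412
T = 2.3412 / 0.9192 = 2.546997… → 2.547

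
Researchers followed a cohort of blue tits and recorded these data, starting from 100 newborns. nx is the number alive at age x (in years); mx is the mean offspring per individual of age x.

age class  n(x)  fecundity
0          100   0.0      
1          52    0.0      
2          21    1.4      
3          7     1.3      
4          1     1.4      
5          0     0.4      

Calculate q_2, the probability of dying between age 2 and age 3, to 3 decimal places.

0.667

lx = nx/n0 = nx/100: 1, 0.52, 0.21, 0.07, 0.01, 0
q_2 = (l_2 − l_3) / l_2 = (0.21 − 0.07) / 0.21
     = 0.14 / 0.21 = 0.666667… → 0.667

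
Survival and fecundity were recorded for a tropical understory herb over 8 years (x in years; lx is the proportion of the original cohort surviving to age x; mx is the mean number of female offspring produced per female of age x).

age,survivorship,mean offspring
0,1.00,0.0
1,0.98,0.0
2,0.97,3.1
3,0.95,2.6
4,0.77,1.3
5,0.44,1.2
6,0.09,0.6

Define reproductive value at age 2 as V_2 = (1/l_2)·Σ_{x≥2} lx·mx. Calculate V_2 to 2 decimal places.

7.28

lx·mx for x ≥ 2: 3.007, 2.47, 1.001, 0.528, 0.054 → sum = 7.06
V_2 = 7.06 / l_2 = 7.06 / 0.97 = 7.278351… → 7.28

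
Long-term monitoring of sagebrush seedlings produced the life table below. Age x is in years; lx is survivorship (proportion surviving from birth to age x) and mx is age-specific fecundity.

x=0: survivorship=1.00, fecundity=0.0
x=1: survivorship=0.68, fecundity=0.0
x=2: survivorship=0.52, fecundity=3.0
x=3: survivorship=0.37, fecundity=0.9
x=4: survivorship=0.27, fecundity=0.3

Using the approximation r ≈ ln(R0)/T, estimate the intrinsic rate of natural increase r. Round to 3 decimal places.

R0 = Σ lx·mx = 0 + 0 + 1.56 + 0.333 + 0.081 = 1.974
Σ x·lx·mx = 4.443; T = 4.443/1.974 = 2.25076…
r ≈ ln(R0)/T = ln(1.974)/2.25076… = 0.30215… → 0.302

0.302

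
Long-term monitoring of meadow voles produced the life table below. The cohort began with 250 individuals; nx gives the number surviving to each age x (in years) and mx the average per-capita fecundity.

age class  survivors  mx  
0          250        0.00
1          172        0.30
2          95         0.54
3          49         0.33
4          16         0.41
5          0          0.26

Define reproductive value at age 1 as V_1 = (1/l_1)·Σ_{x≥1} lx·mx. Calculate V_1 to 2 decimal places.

lx = nx/n0 = nx/250: 1, 0.688, 0.38, 0.196, 0.064, 0
lx·mx for x ≥ 1: 0.2064, 0.2052, 0.06468, 0.02624, 0 → sum = 0.50252
V_1 = 0.50252 / l_1 = 0.50252 / 0.688 = 0.730407… → 0.73

0.73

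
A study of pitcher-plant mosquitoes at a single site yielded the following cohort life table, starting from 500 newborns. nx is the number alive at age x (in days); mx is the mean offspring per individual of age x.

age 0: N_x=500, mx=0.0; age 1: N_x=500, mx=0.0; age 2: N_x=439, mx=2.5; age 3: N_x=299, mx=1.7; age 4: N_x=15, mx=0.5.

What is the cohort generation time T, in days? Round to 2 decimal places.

lx = nx/n0 = nx/500: 1, 1, 0.878, 0.598, 0.03
lx·mx: 0, 0, 2.195, 1.0166, 0.015 → R0 = 3.2266
x·lx·mx: 0, 0, 4.39, 3.0498, 0.06 → Σ = 7.4998
T = 7.4998 / 3.2266 = 2.324366… → 2.32

2.32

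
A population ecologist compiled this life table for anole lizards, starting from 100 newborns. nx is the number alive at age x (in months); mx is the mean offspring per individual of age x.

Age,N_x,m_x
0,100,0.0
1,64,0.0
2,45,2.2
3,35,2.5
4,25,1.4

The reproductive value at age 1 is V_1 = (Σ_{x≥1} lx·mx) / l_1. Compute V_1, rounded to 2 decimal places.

lx = nx/n0 = nx/100: 1, 0.64, 0.45, 0.35, 0.25
lx·mx for x ≥ 1: 0, 0.99, 0.875, 0.35 → sum = 2.215
V_1 = 2.215 / l_1 = 2.215 / 0.64 = 3.460938… → 3.46

3.46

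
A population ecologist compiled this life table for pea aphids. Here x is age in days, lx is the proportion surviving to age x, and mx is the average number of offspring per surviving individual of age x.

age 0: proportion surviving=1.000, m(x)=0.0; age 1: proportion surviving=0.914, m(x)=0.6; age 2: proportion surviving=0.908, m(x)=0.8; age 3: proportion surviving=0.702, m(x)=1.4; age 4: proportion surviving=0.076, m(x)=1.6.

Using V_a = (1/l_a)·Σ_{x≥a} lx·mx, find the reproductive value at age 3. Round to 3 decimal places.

lx·mx for x ≥ 3: 0.9828, 0.1216 → sum = 1.1044
V_3 = 1.1044 / l_3 = 1.1044 / 0.702 = 1.573219… → 1.573

1.573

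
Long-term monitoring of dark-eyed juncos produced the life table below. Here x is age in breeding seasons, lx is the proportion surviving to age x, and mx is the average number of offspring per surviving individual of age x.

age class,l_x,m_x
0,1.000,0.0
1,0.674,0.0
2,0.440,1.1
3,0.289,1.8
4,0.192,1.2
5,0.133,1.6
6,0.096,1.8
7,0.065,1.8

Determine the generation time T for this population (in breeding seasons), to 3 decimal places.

3.667

lx·mx: 0, 0, 0.484, 0.5202, 0.2304, 0.2128, 0.1728, 0.117 → R0 = 1.7372
x·lx·mx: 0, 0, 0.968, 1.5606, 0.9216, 1.064, 1.0368, 0.819 → Σ = 6.37
T = 6.37 / 1.7372 = 3.66682… → 3.667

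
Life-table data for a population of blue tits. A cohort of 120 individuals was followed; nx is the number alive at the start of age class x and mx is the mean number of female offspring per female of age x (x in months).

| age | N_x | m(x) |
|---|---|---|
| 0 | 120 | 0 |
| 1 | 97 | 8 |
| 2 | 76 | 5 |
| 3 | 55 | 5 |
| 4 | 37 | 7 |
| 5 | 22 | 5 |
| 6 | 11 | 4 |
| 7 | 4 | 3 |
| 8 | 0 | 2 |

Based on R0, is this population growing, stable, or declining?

growing

lx = nx/n0 = nx/120: 1, 0.80833…, 0.63333…, 0.45833…, 0.30833…, 0.18333…, 0.09167…, 0.03333…, 0
R0 = Σ lx·mx = 0 + 6.466667… + 3.166667… + 2.291667… + 2.158333… + 0.916667… + 0.366667… + 0.1… + 0 = 15.466667…
R0 > 1, so the population is growing.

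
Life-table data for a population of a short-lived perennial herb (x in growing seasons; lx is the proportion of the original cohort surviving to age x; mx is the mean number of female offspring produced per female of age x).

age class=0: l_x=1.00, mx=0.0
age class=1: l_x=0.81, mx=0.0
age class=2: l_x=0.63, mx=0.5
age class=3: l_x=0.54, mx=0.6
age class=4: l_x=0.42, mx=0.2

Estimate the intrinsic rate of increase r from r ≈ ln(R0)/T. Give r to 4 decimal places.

R0 = Σ lx·mx = 0 + 0 + 0.315 + 0.324 + 0.084 = 0.723
Σ x·lx·mx = 1.938; T = 1.938/0.723 = 2.6805…
r ≈ ln(R0)/T = ln(0.723)/2.6805… = -0.121002… → -0.1210

-0.1210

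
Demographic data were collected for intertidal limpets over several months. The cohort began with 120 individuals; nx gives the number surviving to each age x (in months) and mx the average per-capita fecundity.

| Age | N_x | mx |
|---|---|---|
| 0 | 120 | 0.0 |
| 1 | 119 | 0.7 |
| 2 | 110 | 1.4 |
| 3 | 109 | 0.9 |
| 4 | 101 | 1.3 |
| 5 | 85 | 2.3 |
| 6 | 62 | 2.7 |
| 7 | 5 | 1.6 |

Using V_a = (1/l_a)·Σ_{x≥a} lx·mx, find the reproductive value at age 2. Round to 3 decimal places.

6.857

lx = nx/n0 = nx/120: 1, 0.99167…, 0.91667…, 0.90833…, 0.84167…, 0.70833…, 0.51667…, 0.04167…
lx·mx for x ≥ 2: 1.283333…, 0.8175…, 1.094167…, 1.629167…, 1.395…, 0.066667… → sum = 6.285833…
V_2 = 6.285833… / l_2 = 6.285833… / 0.916667… = 6.857273… → 6.857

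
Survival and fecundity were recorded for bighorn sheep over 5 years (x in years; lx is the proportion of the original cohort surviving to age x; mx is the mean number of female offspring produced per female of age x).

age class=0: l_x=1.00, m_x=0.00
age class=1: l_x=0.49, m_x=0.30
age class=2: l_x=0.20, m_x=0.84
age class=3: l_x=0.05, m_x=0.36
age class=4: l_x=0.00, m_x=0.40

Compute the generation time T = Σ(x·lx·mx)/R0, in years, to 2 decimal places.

lx·mx: 0, 0.147, 0.168, 0.018, 0 → R0 = 0.333
x·lx·mx: 0, 0.147, 0.336, 0.054, 0 → Σ = 0.537
T = 0.537 / 0.333 = 1.612613… → 1.61

1.61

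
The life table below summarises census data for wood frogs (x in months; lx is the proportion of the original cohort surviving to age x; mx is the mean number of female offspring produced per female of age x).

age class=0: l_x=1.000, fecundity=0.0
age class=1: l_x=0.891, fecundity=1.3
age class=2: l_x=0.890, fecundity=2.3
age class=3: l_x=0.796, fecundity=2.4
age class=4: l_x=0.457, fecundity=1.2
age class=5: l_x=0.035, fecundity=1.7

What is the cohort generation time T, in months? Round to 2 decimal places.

lx·mx: 0, 1.1583, 2.047, 1.9104, 0.5484, 0.0595 → R0 = 5.7236
x·lx·mx: 0, 1.1583, 4.094, 5.7312, 2.1936, 0.2975 → Σ = 13.4746
T = 13.4746 / 5.7236 = 2.354218… → 2.35

2.35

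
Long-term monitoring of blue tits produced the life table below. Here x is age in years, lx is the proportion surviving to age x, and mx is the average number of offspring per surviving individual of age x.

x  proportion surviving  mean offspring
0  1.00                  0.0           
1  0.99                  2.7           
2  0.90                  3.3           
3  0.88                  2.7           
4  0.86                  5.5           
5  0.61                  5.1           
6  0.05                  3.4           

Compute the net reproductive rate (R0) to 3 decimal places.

lx·mx by age: 0, 2.673, 2.97, 2.376, 4.73, 3.111, 0.17
R0 = Σ lx·mx = 16.03 → 16.030

16.030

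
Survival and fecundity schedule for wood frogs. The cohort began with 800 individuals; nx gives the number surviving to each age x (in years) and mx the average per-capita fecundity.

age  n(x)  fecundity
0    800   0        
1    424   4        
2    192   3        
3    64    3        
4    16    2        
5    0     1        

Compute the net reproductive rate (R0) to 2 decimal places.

3.12

lx = nx/n0 = nx/800: 1, 0.53, 0.24, 0.08, 0.02, 0
lx·mx by age: 0, 2.12, 0.72, 0.24, 0.04, 0
R0 = Σ lx·mx = 3.12 → 3.12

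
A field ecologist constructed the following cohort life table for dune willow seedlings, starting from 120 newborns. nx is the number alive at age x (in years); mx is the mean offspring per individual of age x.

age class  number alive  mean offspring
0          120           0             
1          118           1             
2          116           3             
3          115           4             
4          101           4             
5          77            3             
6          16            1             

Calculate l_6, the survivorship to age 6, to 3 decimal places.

0.133

l_6 = n_6/n_0 = 16/120 = 0.133333… → 0.133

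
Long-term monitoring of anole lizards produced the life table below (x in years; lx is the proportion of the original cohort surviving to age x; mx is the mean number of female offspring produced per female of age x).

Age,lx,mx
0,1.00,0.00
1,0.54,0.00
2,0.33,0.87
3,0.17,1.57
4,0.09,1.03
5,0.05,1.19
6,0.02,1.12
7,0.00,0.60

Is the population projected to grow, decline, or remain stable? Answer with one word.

declining

R0 = Σ lx·mx = 0 + 0 + 0.2871 + 0.2669 + 0.0927 + 0.0595 + 0.0224 + 0 = 0.7286
R0 < 1, so the population is declining.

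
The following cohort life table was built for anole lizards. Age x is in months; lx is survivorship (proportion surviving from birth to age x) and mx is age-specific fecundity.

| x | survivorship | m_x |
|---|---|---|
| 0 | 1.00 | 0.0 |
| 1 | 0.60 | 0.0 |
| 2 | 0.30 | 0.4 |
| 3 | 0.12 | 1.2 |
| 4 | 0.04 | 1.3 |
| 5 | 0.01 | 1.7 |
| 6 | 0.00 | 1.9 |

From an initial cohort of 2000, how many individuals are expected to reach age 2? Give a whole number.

600

Expected survivors = N0 · l_2 = 2000 × 0.30 = 600 → 600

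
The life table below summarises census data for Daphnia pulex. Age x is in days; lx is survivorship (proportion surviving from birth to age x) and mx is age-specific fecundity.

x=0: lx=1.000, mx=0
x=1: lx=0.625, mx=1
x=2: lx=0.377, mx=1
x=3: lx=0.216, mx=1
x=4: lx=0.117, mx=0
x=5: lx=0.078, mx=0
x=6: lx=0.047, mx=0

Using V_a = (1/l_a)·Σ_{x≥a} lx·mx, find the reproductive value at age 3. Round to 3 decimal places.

1.000

lx·mx for x ≥ 3: 0.216, 0, 0, 0 → sum = 0.216
V_3 = 0.216 / l_3 = 0.216 / 0.216 = 1 → 1.000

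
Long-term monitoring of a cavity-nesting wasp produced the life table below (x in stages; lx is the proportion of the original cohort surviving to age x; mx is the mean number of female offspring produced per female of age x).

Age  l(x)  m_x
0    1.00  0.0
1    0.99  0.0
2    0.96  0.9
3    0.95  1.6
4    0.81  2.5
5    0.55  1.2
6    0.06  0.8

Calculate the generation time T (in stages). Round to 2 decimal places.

lx·mx: 0, 0, 0.864, 1.52, 2.025, 0.66, 0.048 → R0 = 5.117
x·lx·mx: 0, 0, 1.728, 4.56, 8.1, 3.3, 0.288 → Σ = 17.976
T = 17.976 / 5.117 = 3.512996… → 3.51

3.51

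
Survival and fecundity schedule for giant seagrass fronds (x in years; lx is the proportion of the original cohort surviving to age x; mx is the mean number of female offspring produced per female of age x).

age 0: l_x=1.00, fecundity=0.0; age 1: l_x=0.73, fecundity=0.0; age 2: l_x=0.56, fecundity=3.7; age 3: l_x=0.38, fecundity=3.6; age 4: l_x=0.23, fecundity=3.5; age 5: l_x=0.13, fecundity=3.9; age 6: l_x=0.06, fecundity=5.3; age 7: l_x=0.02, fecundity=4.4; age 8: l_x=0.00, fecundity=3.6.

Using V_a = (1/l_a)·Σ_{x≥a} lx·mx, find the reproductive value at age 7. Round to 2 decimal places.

lx·mx for x ≥ 7: 0.088, 0 → sum = 0.088
V_7 = 0.088 / l_7 = 0.088 / 0.02 = 4.4 → 4.40

4.40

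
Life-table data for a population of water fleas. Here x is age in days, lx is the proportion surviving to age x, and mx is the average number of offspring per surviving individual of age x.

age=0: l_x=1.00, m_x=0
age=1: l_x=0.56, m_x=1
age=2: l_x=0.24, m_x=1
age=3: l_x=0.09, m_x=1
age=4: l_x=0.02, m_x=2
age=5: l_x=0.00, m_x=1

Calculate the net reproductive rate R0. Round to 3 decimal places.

0.930

lx·mx by age: 0, 0.56, 0.24, 0.09, 0.04, 0
R0 = Σ lx·mx = 0.93 → 0.930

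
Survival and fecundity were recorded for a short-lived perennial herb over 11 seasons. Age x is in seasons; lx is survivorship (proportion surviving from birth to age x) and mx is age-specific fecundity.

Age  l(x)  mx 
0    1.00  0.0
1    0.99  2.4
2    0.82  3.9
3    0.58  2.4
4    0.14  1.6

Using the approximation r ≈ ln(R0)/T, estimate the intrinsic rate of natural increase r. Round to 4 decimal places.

R0 = Σ lx·mx = 0 + 2.376 + 3.198 + 1.392 + 0.224 = 7.19
Σ x·lx·mx = 13.844; T = 13.844/7.19 = 1.92545…
r ≈ ln(R0)/T = ln(7.19)/1.92545… = 1.024534… → 1.0245

1.0245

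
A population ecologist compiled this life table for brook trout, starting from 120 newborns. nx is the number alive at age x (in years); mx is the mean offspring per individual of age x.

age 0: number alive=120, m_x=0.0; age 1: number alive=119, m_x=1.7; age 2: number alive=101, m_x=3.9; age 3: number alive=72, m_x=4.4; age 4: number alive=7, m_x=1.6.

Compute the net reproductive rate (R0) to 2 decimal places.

7.70

lx = nx/n0 = nx/120: 1, 0.99167…, 0.84167…, 0.6, 0.05833…
lx·mx by age: 0, 1.685833…, 3.2825…, 2.64, 0.093333…
R0 = Σ lx·mx = 7.701667… → 7.70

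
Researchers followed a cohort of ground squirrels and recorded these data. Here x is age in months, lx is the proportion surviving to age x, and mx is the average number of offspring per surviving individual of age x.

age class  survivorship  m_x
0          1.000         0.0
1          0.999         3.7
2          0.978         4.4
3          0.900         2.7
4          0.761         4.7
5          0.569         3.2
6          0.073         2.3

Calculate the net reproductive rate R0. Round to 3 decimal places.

15.995

lx·mx by age: 0, 3.6963, 4.3032, 2.43, 3.5767, 1.8208, 0.1679
R0 = Σ lx·mx = 15.9949 → 15.995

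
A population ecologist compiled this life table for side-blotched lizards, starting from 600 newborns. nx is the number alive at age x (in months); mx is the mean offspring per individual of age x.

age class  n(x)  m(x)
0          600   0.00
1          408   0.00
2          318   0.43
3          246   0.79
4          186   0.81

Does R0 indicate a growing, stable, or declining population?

lx = nx/n0 = nx/600: 1, 0.68, 0.53, 0.41, 0.31
R0 = Σ lx·mx = 0 + 0 + 0.2279 + 0.3239 + 0.2511 = 0.8029
R0 < 1, so the population is declining.

declining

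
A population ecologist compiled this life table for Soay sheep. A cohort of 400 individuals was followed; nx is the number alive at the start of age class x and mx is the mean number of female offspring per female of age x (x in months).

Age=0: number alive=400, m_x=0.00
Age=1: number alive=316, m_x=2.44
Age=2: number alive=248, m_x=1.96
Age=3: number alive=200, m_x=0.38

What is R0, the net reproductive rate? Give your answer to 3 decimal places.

3.333

lx = nx/n0 = nx/400: 1, 0.79, 0.62, 0.5
lx·mx by age: 0, 1.9276, 1.2152, 0.19
R0 = Σ lx·mx = 3.3328 → 3.333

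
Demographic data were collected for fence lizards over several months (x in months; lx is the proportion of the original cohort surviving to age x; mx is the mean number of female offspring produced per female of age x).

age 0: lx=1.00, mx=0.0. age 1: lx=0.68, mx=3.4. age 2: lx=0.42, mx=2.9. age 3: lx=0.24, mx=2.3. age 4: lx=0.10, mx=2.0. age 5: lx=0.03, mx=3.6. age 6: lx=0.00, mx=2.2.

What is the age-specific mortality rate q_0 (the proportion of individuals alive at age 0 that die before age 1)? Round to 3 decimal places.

0.320

q_0 = (l_0 − l_1) / l_0 = (1 − 0.68) / 1
     = 0.32 / 1 = 0.32 → 0.320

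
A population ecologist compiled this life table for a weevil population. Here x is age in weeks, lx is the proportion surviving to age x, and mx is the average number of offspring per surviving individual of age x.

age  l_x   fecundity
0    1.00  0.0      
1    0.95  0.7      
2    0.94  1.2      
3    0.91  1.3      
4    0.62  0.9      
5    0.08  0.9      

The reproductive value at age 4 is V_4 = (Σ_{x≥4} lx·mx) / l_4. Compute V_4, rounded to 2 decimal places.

lx·mx for x ≥ 4: 0.558, 0.072 → sum = 0.63
V_4 = 0.63 / l_4 = 0.63 / 0.62 = 1.016129… → 1.02

1.02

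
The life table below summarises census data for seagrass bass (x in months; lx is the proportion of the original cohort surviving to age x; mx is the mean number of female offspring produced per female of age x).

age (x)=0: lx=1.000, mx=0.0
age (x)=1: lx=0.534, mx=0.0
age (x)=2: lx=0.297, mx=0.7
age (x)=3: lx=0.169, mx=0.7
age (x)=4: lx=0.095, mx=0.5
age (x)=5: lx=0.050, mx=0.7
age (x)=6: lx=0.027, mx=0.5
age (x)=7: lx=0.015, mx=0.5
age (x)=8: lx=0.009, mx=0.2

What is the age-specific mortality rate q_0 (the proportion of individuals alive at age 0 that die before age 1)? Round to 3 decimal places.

q_0 = (l_0 − l_1) / l_0 = (1 − 0.534) / 1
     = 0.466 / 1 = 0.466 → 0.466

0.466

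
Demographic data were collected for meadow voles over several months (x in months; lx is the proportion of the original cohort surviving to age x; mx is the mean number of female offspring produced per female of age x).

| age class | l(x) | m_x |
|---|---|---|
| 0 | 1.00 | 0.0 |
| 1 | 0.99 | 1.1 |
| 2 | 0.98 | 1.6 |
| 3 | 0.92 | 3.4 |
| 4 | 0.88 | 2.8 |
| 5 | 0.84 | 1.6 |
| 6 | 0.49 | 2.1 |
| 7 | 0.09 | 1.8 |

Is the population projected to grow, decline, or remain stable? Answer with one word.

growing

R0 = Σ lx·mx = 0 + 1.089 + 1.568 + 3.128 + 2.464 + 1.344 + 1.029 + 0.162 = 10.784
R0 > 1, so the population is growing.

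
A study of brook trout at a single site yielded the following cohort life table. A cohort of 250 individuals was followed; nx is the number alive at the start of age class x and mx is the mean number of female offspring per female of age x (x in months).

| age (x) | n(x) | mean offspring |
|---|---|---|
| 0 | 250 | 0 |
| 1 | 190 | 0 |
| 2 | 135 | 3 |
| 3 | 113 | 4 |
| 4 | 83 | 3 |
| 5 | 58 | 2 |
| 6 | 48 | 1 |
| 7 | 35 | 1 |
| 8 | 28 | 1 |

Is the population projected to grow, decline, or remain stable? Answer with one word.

lx = nx/n0 = nx/250: 1, 0.76, 0.54, 0.452, 0.332, 0.232, 0.192, 0.14, 0.112
R0 = Σ lx·mx = 0 + 0 + 1.62 + 1.808 + 0.996 + 0.464 + 0.192 + 0.14 + 0.112 = 5.332
R0 > 1, so the population is growing.

growing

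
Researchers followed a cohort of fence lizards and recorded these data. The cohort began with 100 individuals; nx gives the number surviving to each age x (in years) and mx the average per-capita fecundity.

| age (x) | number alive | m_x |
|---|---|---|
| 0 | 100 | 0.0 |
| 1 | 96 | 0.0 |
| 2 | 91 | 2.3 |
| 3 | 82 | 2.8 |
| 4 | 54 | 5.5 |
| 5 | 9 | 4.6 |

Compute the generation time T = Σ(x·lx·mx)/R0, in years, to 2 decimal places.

3.22

lx = nx/n0 = nx/100: 1, 0.96, 0.91, 0.82, 0.54, 0.09
lx·mx: 0, 0, 2.093, 2.296, 2.97, 0.414 → R0 = 7.773
x·lx·mx: 0, 0, 4.186, 6.888, 11.88, 2.07 → Σ = 25.024
T = 25.024 / 7.773 = 3.219349… → 3.22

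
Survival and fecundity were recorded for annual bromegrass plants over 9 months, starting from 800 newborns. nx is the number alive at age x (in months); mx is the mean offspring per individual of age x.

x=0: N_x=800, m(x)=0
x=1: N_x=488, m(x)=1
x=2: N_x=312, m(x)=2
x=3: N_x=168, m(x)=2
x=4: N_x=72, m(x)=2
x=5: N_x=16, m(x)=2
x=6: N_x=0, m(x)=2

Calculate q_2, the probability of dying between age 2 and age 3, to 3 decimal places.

lx = nx/n0 = nx/800: 1, 0.61, 0.39, 0.21, 0.09, 0.02, 0
q_2 = (l_2 − l_3) / l_2 = (0.39 − 0.21) / 0.39
     = 0.18 / 0.39 = 0.461538… → 0.462

0.462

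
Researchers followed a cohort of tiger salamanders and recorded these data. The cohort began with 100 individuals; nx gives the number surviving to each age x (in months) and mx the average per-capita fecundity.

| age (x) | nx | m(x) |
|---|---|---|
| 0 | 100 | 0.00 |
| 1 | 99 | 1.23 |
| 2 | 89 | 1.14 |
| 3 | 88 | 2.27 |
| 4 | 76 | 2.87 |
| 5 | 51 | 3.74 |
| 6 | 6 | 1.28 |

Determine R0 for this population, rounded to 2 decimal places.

lx = nx/n0 = nx/100: 1, 0.99, 0.89, 0.88, 0.76, 0.51, 0.06
lx·mx by age: 0, 1.2177, 1.0146, 1.9976, 2.1812, 1.9074, 0.0768
R0 = Σ lx·mx = 8.3953 → 8.40

8.40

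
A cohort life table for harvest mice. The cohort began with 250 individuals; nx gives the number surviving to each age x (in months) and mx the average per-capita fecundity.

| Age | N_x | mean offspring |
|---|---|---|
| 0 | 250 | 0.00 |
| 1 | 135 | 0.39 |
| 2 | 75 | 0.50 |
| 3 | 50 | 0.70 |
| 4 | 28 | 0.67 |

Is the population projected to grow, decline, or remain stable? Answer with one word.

lx = nx/n0 = nx/250: 1, 0.54, 0.3, 0.2, 0.112
R0 = Σ lx·mx = 0 + 0.2106 + 0.15 + 0.14 + 0.07504 = 0.57564
R0 < 1, so the population is declining.

declining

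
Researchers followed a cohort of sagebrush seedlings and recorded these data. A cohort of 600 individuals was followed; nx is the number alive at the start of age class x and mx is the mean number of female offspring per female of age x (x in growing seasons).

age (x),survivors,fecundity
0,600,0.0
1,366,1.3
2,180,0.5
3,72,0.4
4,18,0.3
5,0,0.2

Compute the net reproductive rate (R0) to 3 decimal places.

1.000

lx = nx/n0 = nx/600: 1, 0.61, 0.3, 0.12, 0.03, 0
lx·mx by age: 0, 0.793, 0.15, 0.048, 0.009, 0
R0 = Σ lx·mx = 1 → 1.000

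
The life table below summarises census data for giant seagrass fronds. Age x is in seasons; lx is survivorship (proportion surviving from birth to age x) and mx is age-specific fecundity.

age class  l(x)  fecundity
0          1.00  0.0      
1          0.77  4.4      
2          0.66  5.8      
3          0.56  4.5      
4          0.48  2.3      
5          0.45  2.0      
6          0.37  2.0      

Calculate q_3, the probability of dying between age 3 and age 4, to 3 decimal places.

q_3 = (l_3 − l_4) / l_3 = (0.56 − 0.48) / 0.56
     = 0.08 / 0.56 = 0.142857… → 0.143

0.143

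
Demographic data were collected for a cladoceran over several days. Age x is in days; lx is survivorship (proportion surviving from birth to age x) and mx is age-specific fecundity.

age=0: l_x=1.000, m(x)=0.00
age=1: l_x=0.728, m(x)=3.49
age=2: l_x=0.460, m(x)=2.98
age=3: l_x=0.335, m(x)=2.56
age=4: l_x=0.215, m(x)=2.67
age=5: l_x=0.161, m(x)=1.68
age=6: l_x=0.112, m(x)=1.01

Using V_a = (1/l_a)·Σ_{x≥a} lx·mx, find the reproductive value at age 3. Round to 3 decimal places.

5.419

lx·mx for x ≥ 3: 0.8576, 0.57405, 0.27048, 0.11312 → sum = 1.81525
V_3 = 1.81525 / l_3 = 1.81525 / 0.335 = 5.418657… → 5.419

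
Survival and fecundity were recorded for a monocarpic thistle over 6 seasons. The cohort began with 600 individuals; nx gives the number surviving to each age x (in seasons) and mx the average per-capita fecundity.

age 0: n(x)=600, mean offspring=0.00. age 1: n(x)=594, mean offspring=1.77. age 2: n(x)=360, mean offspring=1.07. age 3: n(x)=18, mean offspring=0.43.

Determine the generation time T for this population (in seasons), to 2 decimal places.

lx = nx/n0 = nx/600: 1, 0.99, 0.6, 0.03
lx·mx: 0, 1.7523, 0.642, 0.0129 → R0 = 2.4072
x·lx·mx: 0, 1.7523, 1.284, 0.0387 → Σ = 3.075
T = 3.075 / 2.4072 = 1.277418… → 1.28

1.28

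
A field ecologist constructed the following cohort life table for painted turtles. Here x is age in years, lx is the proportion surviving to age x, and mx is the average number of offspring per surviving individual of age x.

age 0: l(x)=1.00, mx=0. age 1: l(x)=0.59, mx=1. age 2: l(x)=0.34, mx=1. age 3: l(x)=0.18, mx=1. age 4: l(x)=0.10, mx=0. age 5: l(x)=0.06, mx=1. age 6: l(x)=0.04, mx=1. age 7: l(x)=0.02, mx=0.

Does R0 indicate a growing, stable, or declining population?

R0 = Σ lx·mx = 0 + 0.59 + 0.34 + 0.18 + 0 + 0.06 + 0.04 + 0 = 1.21
R0 > 1, so the population is growing.

growing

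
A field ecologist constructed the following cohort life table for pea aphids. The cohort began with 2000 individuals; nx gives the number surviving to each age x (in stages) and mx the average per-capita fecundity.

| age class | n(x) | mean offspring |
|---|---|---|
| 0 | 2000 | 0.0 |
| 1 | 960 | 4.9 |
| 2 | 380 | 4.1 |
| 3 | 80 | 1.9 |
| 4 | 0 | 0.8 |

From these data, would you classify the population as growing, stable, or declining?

lx = nx/n0 = nx/2000: 1, 0.48, 0.19, 0.04, 0
R0 = Σ lx·mx = 0 + 2.352 + 0.779 + 0.076 + 0 = 3.207
R0 > 1, so the population is growing.

growing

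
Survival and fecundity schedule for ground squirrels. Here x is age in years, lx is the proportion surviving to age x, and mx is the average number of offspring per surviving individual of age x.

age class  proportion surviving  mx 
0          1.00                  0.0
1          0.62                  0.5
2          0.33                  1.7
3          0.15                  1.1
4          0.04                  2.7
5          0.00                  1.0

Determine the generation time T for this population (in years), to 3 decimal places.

lx·mx: 0, 0.31, 0.561, 0.165, 0.108, 0 → R0 = 1.144
x·lx·mx: 0, 0.31, 1.122, 0.495, 0.432, 0 → Σ = 2.359
T = 2.359 / 1.144 = 2.062063… → 2.062

2.062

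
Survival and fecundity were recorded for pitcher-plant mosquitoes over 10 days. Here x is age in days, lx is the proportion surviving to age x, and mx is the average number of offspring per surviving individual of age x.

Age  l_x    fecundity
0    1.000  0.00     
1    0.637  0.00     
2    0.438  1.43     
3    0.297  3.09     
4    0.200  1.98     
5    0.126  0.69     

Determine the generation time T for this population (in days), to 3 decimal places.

2.972

lx·mx: 0, 0, 0.62634, 0.91773, 0.396, 0.08694 → R0 = 2.02701
x·lx·mx: 0, 0, 1.25268, 2.75319, 1.584, 0.4347 → Σ = 6.02457
T = 6.02457 / 2.02701 = 2.972146… → 2.972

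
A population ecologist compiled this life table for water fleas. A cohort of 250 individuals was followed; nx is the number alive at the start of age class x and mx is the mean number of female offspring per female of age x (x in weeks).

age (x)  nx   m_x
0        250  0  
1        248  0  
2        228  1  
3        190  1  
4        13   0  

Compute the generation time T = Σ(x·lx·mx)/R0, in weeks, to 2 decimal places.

2.45

lx = nx/n0 = nx/250: 1, 0.992, 0.912, 0.76, 0.052
lx·mx: 0, 0, 0.912, 0.76, 0 → R0 = 1.672
x·lx·mx: 0, 0, 1.824, 2.28, 0 → Σ = 4.104
T = 4.104 / 1.672 = 2.454545… → 2.45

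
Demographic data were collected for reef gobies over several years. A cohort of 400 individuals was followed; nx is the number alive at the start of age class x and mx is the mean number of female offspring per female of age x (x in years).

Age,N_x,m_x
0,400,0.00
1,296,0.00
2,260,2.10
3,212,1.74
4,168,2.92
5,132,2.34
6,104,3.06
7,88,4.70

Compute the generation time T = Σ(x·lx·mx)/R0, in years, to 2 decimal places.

4.30

lx = nx/n0 = nx/400: 1, 0.74, 0.65, 0.53, 0.42, 0.33, 0.26, 0.22
lx·mx: 0, 0, 1.365, 0.9222, 1.2264, 0.7722, 0.7956, 1.034 → R0 = 6.1154
x·lx·mx: 0, 0, 2.73, 2.7666, 4.9056, 3.861, 4.7736, 7.238 → Σ = 26.2748
T = 26.2748 / 6.1154 = 4.296497… → 4.30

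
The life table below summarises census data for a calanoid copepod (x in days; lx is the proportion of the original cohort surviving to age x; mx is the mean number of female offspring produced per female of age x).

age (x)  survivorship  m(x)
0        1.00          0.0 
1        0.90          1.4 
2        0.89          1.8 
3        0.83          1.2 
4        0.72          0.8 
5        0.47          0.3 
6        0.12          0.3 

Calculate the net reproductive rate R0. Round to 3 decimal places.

lx·mx by age: 0, 1.26, 1.602, 0.996, 0.576, 0.141, 0.036
R0 = Σ lx·mx = 4.611 → 4.611

4.611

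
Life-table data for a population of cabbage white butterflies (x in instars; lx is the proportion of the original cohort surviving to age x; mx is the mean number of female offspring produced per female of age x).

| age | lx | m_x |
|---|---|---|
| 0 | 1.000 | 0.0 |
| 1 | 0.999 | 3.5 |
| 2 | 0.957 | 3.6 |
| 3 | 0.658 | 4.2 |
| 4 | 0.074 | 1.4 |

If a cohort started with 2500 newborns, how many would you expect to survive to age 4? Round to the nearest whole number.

Expected survivors = N0 · l_4 = 2500 × 0.074 = 185 → 185

185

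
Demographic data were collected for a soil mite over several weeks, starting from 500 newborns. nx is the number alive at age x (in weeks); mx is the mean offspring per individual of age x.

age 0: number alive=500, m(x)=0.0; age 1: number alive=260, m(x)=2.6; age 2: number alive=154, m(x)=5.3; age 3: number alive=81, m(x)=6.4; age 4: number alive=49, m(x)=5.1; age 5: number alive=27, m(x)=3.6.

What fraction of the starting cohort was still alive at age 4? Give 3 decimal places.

0.098

l_4 = n_4/n_0 = 49/500 = 0.098 → 0.098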